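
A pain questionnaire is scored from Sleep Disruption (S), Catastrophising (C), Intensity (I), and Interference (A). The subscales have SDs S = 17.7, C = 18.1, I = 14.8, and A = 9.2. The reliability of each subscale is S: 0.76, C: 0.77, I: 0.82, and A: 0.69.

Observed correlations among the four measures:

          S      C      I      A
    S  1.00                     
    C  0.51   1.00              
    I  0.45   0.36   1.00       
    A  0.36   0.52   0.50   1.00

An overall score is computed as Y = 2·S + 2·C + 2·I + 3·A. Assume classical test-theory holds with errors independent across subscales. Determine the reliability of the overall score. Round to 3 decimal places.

0.898

Var(Y) = 2²·17.7² + 2²·18.1² + 2²·14.8² + 3²·9.2² + 2·[4·17.7·18.1·0.51 + 4·17.7·14.8·0.45 + 6·17.7·9.2·0.36 + 4·18.1·14.8·0.36 + 6·18.1·9.2·0.52 + 6·14.8·9.2·0.50] = 4201.52 + 5581.17 = 9782.69.
Under uncorrelated errors the observed covariances equal the true-score covariances, so only the own-variance terms attenuate.
True-score variance = [2²·17.7²·0.76 + 2²·18.1²·0.77 + 2²·14.8²·0.82 + 3²·9.2²·0.69] + 5581.17 = 3205.51 + 5581.17 = 8786.68.
Reliability = 8786.68 / 9782.69 = 0.898.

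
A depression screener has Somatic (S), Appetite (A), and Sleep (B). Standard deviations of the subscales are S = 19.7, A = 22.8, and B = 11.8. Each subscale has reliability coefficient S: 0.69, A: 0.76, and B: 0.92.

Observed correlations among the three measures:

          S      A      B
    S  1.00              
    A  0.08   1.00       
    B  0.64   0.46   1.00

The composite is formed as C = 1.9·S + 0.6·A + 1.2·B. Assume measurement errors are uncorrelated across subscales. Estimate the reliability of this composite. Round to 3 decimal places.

0.818

Var(C) = 1.9²·19.7² + 0.6²·22.8² + 1.2²·11.8² + 2·[1.14·19.7·22.8·0.08 + 2.28·19.7·11.8·0.64 + 0.72·22.8·11.8·0.46] = 1788.65 + 938.55 = 2727.2.
With uncorrelated errors the cross-covariances are all true-score covariance, so they carry over unchanged; only the diagonal terms shrink to ρᵢσᵢ².
True-score variance = [1.9²·19.7²·0.69 + 0.6²·22.8²·0.76 + 1.2²·11.8²·0.92] + 938.55 = 1293.39 + 938.55 = 2231.94.
Reliability = 2231.94 / 2727.2 = 0.818.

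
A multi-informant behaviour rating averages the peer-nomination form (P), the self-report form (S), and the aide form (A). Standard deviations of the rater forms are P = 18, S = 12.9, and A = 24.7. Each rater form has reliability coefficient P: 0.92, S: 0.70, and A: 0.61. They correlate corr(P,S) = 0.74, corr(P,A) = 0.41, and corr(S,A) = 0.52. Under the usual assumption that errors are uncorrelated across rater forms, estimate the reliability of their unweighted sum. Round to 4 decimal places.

Var(P+S+A) = 18² + 12.9² + 24.7² + 2·[18·12.9·0.74 + 18·24.7·0.41 + 12.9·24.7·0.52] = 1100.5 + 1039.6 = 2140.1.
Under uncorrelated errors the observed covariances equal the true-score covariances, so only the own-variance terms attenuate.
True-score variance = [18²·0.92 + 12.9²·0.70 + 24.7²·0.61] + 1039.6 = 786.722 + 1039.6 = 1826.33.
Reliability = 1826.33 / 2140.1 = 0.8534.

0.8534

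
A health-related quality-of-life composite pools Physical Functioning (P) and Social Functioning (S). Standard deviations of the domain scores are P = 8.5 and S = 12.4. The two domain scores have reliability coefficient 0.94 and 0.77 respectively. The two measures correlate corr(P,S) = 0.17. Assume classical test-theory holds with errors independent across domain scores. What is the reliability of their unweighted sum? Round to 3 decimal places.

0.848

Var(P+S) = 8.5² + 12.4² + 2·[8.5·12.4·0.17] = 226.01 + 35.836 = 261.846.
With uncorrelated errors the cross-covariances are all true-score covariance, so they carry over unchanged; only the diagonal terms shrink to ρᵢσᵢ².
True-score variance = [8.5²·0.94 + 12.4²·0.77] + 35.836 = 186.31 + 35.836 = 222.146.
Reliability = 222.146 / 261.846 = 0.848.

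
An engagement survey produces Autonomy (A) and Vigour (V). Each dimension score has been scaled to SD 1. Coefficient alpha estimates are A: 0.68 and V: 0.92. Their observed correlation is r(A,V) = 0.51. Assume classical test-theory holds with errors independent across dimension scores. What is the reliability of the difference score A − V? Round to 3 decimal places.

0.592

Var(A−V) = 1 + 1 − 2·0.51 = 2 − 1.02 = 0.98.
Because errors are independent across components, Cov(Tᵢ,Tⱼ) = Cov(Xᵢ,Xⱼ); the off-diagonal part of the true-score variance is the same as above.
True-score variance = [0.68 + 0.92] − 1.02 = 1.6 − 1.02 = 0.58.
Reliability = 0.58 / 0.98 = 0.592.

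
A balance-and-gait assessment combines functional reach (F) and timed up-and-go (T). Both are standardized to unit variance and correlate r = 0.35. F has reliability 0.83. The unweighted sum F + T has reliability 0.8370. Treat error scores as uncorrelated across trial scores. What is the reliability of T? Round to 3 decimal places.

Var(F+T) = 2 + 2·0.35 = 2.700.
True-score variance = ρ_F + ρ_T + 2·0.35, so 0.8370 = (0.83 + ρ_T + 0.70) / 2.700.
ρ_T = 0.8370·2.700 − 0.83 − 0.70 = 0.730.

0.730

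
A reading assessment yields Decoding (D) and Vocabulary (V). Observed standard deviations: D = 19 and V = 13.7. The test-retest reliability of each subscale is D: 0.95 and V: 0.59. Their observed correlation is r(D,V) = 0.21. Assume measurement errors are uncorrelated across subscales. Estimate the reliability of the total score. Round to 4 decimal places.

Var(D+V) = 19² + 13.7² + 2·[19·13.7·0.21] = 548.69 + 109.326 = 658.016.
With uncorrelated errors the cross-covariances are all true-score covariance, so they carry over unchanged; only the diagonal terms shrink to ρᵢσᵢ².
True-score variance = [19²·0.95 + 13.7²·0.59] + 109.326 = 453.687 + 109.326 = 563.013.
Reliability = 563.013 / 658.016 = 0.8556.

0.8556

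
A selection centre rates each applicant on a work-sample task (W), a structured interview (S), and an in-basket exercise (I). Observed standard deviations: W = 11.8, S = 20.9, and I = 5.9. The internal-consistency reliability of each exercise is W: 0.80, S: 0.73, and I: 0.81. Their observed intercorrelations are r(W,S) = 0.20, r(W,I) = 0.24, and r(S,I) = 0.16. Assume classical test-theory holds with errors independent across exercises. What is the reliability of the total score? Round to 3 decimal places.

Var(W+S+I) = 11.8² + 20.9² + 5.9² + 2·[11.8·20.9·0.20 + 11.8·5.9·0.24 + 20.9·5.9·0.16] = 610.86 + 171.525 = 782.385.
Because errors are independent across components, Cov(Tᵢ,Tⱼ) = Cov(Xᵢ,Xⱼ); the off-diagonal part of the true-score variance is the same as above.
True-score variance = [11.8²·0.80 + 20.9²·0.73 + 5.9²·0.81] + 171.525 = 458.459 + 171.525 = 629.984.
Reliability = 629.984 / 782.385 = 0.805.

0.805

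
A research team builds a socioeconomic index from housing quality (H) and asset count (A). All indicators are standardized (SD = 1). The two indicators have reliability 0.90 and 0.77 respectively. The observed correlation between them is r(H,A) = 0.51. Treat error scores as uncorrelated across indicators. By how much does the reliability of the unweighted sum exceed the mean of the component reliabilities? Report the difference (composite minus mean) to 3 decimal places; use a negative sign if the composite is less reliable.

0.056

Var(sum) = 2 + 1.02 = 3.02; true-score variance = 1.67 + 1.02 = 2.69; composite reliability = 0.8907.
Mean component reliability = 0.8350.
Difference = 0.8907 − 0.8350 = 0.056.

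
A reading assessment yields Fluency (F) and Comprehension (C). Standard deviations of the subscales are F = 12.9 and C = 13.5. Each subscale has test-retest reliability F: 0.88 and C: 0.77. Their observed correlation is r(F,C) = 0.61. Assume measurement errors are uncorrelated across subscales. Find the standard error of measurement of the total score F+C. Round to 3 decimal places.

7.867

Var(total) = 348.66 + 212.463 = 561.123.
True-score variance = 286.773 + 212.463 = 499.236, so reliability = 0.8897.
Error variance = 561.123 − 499.236 = 61.8867; SEM = √61.8867 = 7.867.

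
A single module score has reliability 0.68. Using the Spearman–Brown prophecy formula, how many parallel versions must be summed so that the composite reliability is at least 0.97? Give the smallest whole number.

16

k ≥ ρ*(1−ρ₁)/(ρ₁(1−ρ*)) = 0.97·0.32 / (0.68·0.03) = 15.216.
Smallest integer k = 16.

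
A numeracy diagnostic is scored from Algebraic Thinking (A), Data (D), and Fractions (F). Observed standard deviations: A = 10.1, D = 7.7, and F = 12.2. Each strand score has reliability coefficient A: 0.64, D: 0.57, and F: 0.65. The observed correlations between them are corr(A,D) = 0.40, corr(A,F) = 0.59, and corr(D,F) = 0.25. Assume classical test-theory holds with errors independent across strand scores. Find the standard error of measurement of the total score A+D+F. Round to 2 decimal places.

Var(total) = 310.14 + 254.586 = 564.726.
True-score variance = 195.828 + 254.586 = 450.413, so reliability = 0.7976.
Error variance = 564.726 − 450.413 = 114.312; SEM = √114.312 = 10.69.

10.69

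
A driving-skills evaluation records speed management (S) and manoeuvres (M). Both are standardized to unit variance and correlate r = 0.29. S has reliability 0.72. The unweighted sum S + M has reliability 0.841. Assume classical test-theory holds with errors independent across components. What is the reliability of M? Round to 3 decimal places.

0.870

Var(S+M) = 2 + 2·0.29 = 2.580.
True-score variance = ρ_S + ρ_M + 2·0.29, so 0.841 = (0.72 + ρ_M + 0.58) / 2.580.
ρ_M = 0.841·2.580 − 0.72 − 0.58 = 0.870.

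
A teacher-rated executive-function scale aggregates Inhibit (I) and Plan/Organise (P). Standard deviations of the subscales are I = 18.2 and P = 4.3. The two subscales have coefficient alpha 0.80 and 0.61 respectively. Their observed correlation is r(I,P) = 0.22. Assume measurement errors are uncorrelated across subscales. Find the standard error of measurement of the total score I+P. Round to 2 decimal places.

8.57

Var(total) = 349.73 + 34.4344 = 384.164.
True-score variance = 276.271 + 34.4344 = 310.705, so reliability = 0.8088.
Error variance = 384.164 − 310.705 = 73.4591; SEM = √73.4591 = 8.57.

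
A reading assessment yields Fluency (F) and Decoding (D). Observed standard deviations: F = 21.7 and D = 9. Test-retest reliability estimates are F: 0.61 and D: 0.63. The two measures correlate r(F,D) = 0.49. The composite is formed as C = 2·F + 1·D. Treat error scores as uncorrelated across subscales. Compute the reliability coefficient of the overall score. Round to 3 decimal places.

0.674

Var(C) = 2²·21.7² + 9² + 2·[2·21.7·9·0.49] = 1964.56 + 382.788 = 2347.35.
Under uncorrelated errors the observed covariances equal the true-score covariances, so only the own-variance terms attenuate.
True-score variance = [2²·21.7²·0.61 + 9²·0.63] + 382.788 = 1200 + 382.788 = 1582.79.
Reliability = 1582.79 / 2347.35 = 0.674.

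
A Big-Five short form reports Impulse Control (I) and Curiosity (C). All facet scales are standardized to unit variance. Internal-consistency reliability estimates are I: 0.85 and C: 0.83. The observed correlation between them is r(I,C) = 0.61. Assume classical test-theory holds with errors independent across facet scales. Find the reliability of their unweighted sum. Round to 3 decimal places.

Var(I+C) = 2 + 2·[0.61] = 2 + 1.22 = 3.22.
Under uncorrelated errors the observed covariances equal the true-score covariances, so only the own-variance terms attenuate.
True-score variance = [0.85 + 0.83] + 1.22 = 1.68 + 1.22 = 2.9.
Reliability = 2.9 / 3.22 = 0.901.

0.901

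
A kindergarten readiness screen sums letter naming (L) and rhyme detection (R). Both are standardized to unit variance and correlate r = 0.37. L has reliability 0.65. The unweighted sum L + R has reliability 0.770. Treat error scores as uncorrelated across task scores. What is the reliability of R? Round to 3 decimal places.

Var(L+R) = 2 + 2·0.37 = 2.740.
True-score variance = ρ_L + ρ_R + 2·0.37, so 0.770 = (0.65 + ρ_R + 0.74) / 2.740.
ρ_R = 0.770·2.740 − 0.65 − 0.74 = 0.720.

0.720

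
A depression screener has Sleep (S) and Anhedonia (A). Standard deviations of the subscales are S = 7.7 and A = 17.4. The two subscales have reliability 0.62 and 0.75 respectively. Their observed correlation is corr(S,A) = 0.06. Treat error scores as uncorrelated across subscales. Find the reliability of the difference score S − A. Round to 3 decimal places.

0.716

Var(S−A) = 7.7² + 17.4² − 2·7.7·17.4·0.06 = 362.05 − 16.0776 = 345.972.
Under uncorrelated errors the observed covariances equal the true-score covariances, so only the own-variance terms attenuate.
True-score variance = [7.7²·0.62 + 17.4²·0.75] − 16.0776 = 263.83 − 16.0776 = 247.752.
Reliability = 247.752 / 345.972 = 0.716.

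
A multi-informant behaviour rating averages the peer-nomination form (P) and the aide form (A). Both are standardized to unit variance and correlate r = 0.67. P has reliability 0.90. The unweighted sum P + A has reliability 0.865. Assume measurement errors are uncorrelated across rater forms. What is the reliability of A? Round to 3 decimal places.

0.649

Var(P+A) = 2 + 2·0.67 = 3.340.
True-score variance = ρ_P + ρ_A + 2·0.67, so 0.865 = (0.90 + ρ_A + 1.34) / 3.340.
ρ_A = 0.865·3.340 − 0.90 − 1.34 = 0.649.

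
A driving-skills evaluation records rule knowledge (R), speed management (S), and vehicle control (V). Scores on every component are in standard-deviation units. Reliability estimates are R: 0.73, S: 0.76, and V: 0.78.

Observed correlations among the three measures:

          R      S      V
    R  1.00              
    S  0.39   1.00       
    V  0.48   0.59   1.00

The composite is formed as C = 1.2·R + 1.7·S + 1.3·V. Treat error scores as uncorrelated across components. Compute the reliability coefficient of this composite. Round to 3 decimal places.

0.876

Var(C) = 1.2² + 1.7² + 1.3² + 2·[2.04·0.39 + 1.56·0.48 + 2.21·0.59] = 6.02 + 5.6966 = 11.7166.
Under uncorrelated errors the observed covariances equal the true-score covariances, so only the own-variance terms attenuate.
True-score variance = [1.2²·0.73 + 1.7²·0.76 + 1.3²·0.78] + 5.6966 = 4.5658 + 5.6966 = 10.2624.
Reliability = 10.2624 / 11.7166 = 0.876.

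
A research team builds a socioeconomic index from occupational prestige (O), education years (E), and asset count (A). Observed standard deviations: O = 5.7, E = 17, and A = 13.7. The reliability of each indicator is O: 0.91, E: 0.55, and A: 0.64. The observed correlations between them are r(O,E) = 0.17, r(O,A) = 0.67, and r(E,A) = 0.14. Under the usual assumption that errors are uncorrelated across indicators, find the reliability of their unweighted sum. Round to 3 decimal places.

0.718

Var(O+E+A) = 5.7² + 17² + 13.7² + 2·[5.7·17·0.17 + 5.7·13.7·0.67 + 17·13.7·0.14] = 509.18 + 202.799 = 711.979.
With uncorrelated errors the cross-covariances are all true-score covariance, so they carry over unchanged; only the diagonal terms shrink to ρᵢσᵢ².
True-score variance = [5.7²·0.91 + 17²·0.55 + 13.7²·0.64] + 202.799 = 308.637 + 202.799 = 511.436.
Reliability = 511.436 / 711.979 = 0.718.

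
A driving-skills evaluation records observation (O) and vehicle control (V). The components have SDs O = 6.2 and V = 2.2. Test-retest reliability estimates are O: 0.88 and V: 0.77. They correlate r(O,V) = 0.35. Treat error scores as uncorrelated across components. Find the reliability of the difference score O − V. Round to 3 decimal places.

Var(O−V) = 6.2² + 2.2² − 2·6.2·2.2·0.35 = 43.28 − 9.548 = 33.732.
With uncorrelated errors the cross-covariances are all true-score covariance, so they carry over unchanged; only the diagonal terms shrink to ρᵢσᵢ².
True-score variance = [6.2²·0.88 + 2.2²·0.77] − 9.548 = 37.554 − 9.548 = 28.006.
Reliability = 28.006 / 33.732 = 0.830.

0.830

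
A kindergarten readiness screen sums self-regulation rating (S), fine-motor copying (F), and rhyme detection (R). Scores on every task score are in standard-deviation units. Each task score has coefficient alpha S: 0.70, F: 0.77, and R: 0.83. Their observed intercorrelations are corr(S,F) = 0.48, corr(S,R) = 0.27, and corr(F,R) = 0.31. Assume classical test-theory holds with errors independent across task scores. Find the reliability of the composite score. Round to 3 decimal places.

Var(S+F+R) = 3 + 2·[0.48 + 0.27 + 0.31] = 3 + 2.12 = 5.12.
With uncorrelated errors the cross-covariances are all true-score covariance, so they carry over unchanged; only the diagonal terms shrink to ρᵢσᵢ².
True-score variance = [0.70 + 0.77 + 0.83] + 2.12 = 2.3 + 2.12 = 4.42.
Reliability = 4.42 / 5.12 = 0.863.

0.863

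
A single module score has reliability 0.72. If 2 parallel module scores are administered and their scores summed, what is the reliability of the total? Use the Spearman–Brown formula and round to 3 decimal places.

ρ_k = kρ / (1 + (k−1)ρ) = 2·0.72 / (1 + 1·0.72) = 1.440 / 1.720 = 0.837.

0.837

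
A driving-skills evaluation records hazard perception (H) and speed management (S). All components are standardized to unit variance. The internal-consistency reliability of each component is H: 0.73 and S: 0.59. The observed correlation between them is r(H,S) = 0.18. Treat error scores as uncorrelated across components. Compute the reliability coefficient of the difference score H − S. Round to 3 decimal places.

Var(H−S) = 1 + 1 − 2·0.18 = 2 − 0.36 = 1.64.
Because errors are independent across components, Cov(Tᵢ,Tⱼ) = Cov(Xᵢ,Xⱼ); the off-diagonal part of the true-score variance is the same as above.
True-score variance = [0.73 + 0.59] − 0.36 = 1.32 − 0.36 = 0.96.
Reliability = 0.96 / 1.64 = 0.585.

0.585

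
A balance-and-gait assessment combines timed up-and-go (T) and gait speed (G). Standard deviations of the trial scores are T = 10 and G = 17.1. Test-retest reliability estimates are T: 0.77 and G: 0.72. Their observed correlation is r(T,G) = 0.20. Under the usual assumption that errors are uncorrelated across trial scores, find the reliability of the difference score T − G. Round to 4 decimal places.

Var(T−G) = 10² + 17.1² − 2·10·17.1·0.20 = 392.41 − 68.4 = 324.01.
With uncorrelated errors the cross-covariances are all true-score covariance, so they carry over unchanged; only the diagonal terms shrink to ρᵢσᵢ².
True-score variance = [10²·0.77 + 17.1²·0.72] − 68.4 = 287.535 − 68.4 = 219.135.
Reliability = 219.135 / 324.01 = 0.6763.

0.6763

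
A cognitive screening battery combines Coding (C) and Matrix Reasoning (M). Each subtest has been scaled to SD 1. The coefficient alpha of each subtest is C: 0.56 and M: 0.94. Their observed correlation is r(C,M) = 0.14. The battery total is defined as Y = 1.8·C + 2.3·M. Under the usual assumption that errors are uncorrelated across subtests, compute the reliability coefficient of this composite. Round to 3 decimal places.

0.820

Var(Y) = 1.8² + 2.3² + 2·[4.14·0.14] = 8.53 + 1.1592 = 9.6892.
Because errors are independent across components, Cov(Tᵢ,Tⱼ) = Cov(Xᵢ,Xⱼ); the off-diagonal part of the true-score variance is the same as above.
True-score variance = [1.8²·0.56 + 2.3²·0.94] + 1.1592 = 6.787 + 1.1592 = 7.9462.
Reliability = 7.9462 / 9.6892 = 0.820.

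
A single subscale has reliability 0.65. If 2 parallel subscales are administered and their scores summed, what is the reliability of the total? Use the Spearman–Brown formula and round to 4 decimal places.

0.7879

ρ_k = kρ / (1 + (k−1)ρ) = 2·0.65 / (1 + 1·0.65) = 1.300 / 1.650 = 0.7879.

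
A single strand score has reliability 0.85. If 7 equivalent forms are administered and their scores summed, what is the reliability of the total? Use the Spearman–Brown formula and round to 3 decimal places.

0.975

ρ_k = kρ / (1 + (k−1)ρ) = 7·0.85 / (1 + 6·0.85) = 5.950 / 6.100 = 0.975.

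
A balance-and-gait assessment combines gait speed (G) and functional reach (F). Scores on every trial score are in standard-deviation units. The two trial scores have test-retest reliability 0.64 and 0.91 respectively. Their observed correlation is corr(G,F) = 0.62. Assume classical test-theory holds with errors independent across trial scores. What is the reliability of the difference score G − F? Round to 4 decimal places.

Var(G−F) = 1 + 1 − 2·0.62 = 2 − 1.24 = 0.76.
With uncorrelated errors the cross-covariances are all true-score covariance, so they carry over unchanged; only the diagonal terms shrink to ρᵢσᵢ².
True-score variance = [0.64 + 0.91] − 1.24 = 1.55 − 1.24 = 0.31.
Reliability = 0.31 / 0.76 = 0.4079.

0.4079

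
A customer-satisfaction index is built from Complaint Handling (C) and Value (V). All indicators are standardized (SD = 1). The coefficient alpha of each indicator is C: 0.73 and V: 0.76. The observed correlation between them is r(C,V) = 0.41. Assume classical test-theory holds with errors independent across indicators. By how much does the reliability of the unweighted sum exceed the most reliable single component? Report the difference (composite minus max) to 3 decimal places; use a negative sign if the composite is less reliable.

Var(sum) = 2 + 0.82 = 2.82; true-score variance = 1.49 + 0.82 = 2.31; composite reliability = 0.8191.
Max component reliability = 0.7600.
Difference = 0.8191 − 0.7600 = 0.059.

0.059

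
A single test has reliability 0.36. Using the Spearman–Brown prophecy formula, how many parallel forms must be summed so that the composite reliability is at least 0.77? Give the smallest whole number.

k ≥ ρ*(1−ρ₁)/(ρ₁(1−ρ*)) = 0.77·0.64 / (0.36·0.23) = 5.952.
Smallest integer k = 6.

6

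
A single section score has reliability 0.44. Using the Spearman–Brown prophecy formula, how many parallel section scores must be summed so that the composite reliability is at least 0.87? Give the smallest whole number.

k ≥ ρ*(1−ρ₁)/(ρ₁(1−ρ*)) = 0.87·0.56 / (0.44·0.13) = 8.517.
Smallest integer k = 9.

9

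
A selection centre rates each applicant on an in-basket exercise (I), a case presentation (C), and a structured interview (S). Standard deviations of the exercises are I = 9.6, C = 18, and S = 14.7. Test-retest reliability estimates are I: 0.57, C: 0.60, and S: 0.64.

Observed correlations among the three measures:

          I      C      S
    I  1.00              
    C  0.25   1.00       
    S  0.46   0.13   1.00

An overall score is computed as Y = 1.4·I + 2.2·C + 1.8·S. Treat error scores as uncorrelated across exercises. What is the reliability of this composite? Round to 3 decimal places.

0.711

Var(Y) = 1.4²·9.6² + 2.2²·18² + 1.8²·14.7² + 2·[3.08·9.6·18·0.25 + 2.52·9.6·14.7·0.46 + 3.96·18·14.7·0.13] = 2448.93 + 865.717 = 3314.64.
With uncorrelated errors the cross-covariances are all true-score covariance, so they carry over unchanged; only the diagonal terms shrink to ρᵢσᵢ².
True-score variance = [1.4²·9.6²·0.57 + 2.2²·18²·0.60 + 1.8²·14.7²·0.64] + 865.717 = 1491.94 + 865.717 = 2357.66.
Reliability = 2357.66 / 3314.64 = 0.711.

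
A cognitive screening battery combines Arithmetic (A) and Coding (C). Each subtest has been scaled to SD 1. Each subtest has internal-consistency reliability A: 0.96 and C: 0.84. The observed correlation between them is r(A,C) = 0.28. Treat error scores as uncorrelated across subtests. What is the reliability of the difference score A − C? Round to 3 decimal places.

0.861

Var(A−C) = 1 + 1 − 2·0.28 = 2 − 0.56 = 1.44.
With uncorrelated errors the cross-covariances are all true-score covariance, so they carry over unchanged; only the diagonal terms shrink to ρᵢσᵢ².
True-score variance = [0.96 + 0.84] − 0.56 = 1.8 − 0.56 = 1.24.
Reliability = 1.24 / 1.44 = 0.861.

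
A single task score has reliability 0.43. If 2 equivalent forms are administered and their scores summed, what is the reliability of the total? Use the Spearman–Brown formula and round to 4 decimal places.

0.6014

ρ_k = kρ / (1 + (k−1)ρ) = 2·0.43 / (1 + 1·0.43) = 0.860 / 1.430 = 0.6014.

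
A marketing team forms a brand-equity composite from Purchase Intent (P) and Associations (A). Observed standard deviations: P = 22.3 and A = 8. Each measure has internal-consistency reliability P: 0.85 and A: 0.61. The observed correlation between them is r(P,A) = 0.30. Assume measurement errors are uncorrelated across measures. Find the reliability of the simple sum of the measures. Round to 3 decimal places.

0.851

Var(P+A) = 22.3² + 8² + 2·[22.3·8·0.30] = 561.29 + 107.04 = 668.33.
Under uncorrelated errors the observed covariances equal the true-score covariances, so only the own-variance terms attenuate.
True-score variance = [22.3²·0.85 + 8²·0.61] + 107.04 = 461.737 + 107.04 = 568.777.
Reliability = 568.777 / 668.33 = 0.851.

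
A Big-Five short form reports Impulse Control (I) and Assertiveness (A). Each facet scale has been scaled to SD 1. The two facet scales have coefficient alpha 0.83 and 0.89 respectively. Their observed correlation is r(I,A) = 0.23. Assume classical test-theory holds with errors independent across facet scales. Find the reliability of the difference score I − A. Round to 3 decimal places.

0.818

Var(I−A) = 1 + 1 − 2·0.23 = 2 − 0.46 = 1.54.
With uncorrelated errors the cross-covariances are all true-score covariance, so they carry over unchanged; only the diagonal terms shrink to ρᵢσᵢ².
True-score variance = [0.83 + 0.89] − 0.46 = 1.72 − 0.46 = 1.26.
Reliability = 1.26 / 1.54 = 0.818.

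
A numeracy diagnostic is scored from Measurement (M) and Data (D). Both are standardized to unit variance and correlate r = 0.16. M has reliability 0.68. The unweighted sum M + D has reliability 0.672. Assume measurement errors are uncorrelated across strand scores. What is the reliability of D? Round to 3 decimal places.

0.559

Var(M+D) = 2 + 2·0.16 = 2.320.
True-score variance = ρ_M + ρ_D + 2·0.16, so 0.672 = (0.68 + ρ_D + 0.32) / 2.320.
ρ_D = 0.672·2.320 − 0.68 − 0.32 = 0.559.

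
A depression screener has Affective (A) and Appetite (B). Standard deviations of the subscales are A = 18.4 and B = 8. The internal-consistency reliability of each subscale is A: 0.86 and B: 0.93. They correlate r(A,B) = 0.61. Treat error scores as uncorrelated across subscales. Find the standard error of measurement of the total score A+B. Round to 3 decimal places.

7.203

Var(total) = 402.56 + 179.584 = 582.144.
True-score variance = 350.682 + 179.584 = 530.266, so reliability = 0.9109.
Error variance = 582.144 − 530.266 = 51.8784; SEM = √51.8784 = 7.203.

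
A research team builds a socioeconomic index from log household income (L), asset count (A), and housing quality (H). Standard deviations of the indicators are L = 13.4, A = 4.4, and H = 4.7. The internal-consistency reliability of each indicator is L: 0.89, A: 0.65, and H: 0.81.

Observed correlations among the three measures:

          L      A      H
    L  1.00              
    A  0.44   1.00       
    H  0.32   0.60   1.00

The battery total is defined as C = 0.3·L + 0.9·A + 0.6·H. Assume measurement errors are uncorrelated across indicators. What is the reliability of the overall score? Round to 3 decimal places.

Var(C) = 0.3²·13.4² + 0.9²·4.4² + 0.6²·4.7² + 2·[0.27·13.4·4.4·0.44 + 0.18·13.4·4.7·0.32 + 0.54·4.4·4.7·0.60] = 39.7944 + 34.6648 = 74.4592.
Under uncorrelated errors the observed covariances equal the true-score covariances, so only the own-variance terms attenuate.
True-score variance = [0.3²·13.4²·0.89 + 0.9²·4.4²·0.65 + 0.6²·4.7²·0.81] + 34.6648 = 31.0172 + 34.6648 = 65.6821.
Reliability = 65.6821 / 74.4592 = 0.882.

0.882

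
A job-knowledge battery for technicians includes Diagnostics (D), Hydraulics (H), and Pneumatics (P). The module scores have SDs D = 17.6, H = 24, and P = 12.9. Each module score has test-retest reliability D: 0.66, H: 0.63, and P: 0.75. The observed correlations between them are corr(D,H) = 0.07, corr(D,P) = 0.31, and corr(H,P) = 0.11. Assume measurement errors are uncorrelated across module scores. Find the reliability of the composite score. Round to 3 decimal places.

Var(D+H+P) = 17.6² + 24² + 12.9² + 2·[17.6·24·0.07 + 17.6·12.9·0.31 + 24·12.9·0.11] = 1052.17 + 268.013 = 1320.18.
With uncorrelated errors the cross-covariances are all true-score covariance, so they carry over unchanged; only the diagonal terms shrink to ρᵢσᵢ².
True-score variance = [17.6²·0.66 + 24²·0.63 + 12.9²·0.75] + 268.013 = 692.129 + 268.013 = 960.142.
Reliability = 960.142 / 1320.18 = 0.727.

0.727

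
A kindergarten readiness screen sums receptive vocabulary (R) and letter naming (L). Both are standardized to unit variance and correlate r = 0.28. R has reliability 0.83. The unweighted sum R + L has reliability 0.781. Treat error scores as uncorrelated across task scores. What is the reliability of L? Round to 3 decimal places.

Var(R+L) = 2 + 2·0.28 = 2.560.
True-score variance = ρ_R + ρ_L + 2·0.28, so 0.781 = (0.83 + ρ_L + 0.56) / 2.560.
ρ_L = 0.781·2.560 − 0.83 − 0.56 = 0.609.

0.609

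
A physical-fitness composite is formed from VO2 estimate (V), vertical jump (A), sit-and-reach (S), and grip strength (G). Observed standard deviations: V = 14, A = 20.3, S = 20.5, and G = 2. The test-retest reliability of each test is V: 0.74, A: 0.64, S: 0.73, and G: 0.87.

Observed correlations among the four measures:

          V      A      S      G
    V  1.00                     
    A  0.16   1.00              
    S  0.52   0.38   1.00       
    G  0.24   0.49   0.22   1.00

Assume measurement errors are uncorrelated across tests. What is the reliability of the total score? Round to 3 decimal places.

0.827

Var(V+A+S+G) = 14² + 20.3² + 20.5² + 2² + 2·[14·20.3·0.16 + 14·20.5·0.52 + 14·2·0.24 + 20.3·20.5·0.38 + 20.3·2·0.49 + 20.5·2·0.22] = 1032.34 + 776.966 = 1809.31.
With uncorrelated errors the cross-covariances are all true-score covariance, so they carry over unchanged; only the diagonal terms shrink to ρᵢσᵢ².
True-score variance = [14²·0.74 + 20.3²·0.64 + 20.5²·0.73 + 2²·0.87] + 776.966 = 719.04 + 776.966 = 1496.01.
Reliability = 1496.01 / 1809.31 = 0.827.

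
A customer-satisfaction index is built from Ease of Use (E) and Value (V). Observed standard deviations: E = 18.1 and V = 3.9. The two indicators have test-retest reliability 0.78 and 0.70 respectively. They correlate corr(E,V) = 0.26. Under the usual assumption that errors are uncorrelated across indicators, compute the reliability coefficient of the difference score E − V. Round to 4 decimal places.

Var(E−V) = 18.1² + 3.9² − 2·18.1·3.9·0.26 = 342.82 − 36.7068 = 306.113.
With uncorrelated errors the cross-covariances are all true-score covariance, so they carry over unchanged; only the diagonal terms shrink to ρᵢσᵢ².
True-score variance = [18.1²·0.78 + 3.9²·0.70] − 36.7068 = 266.183 − 36.7068 = 229.476.
Reliability = 229.476 / 306.113 = 0.7496.

0.7496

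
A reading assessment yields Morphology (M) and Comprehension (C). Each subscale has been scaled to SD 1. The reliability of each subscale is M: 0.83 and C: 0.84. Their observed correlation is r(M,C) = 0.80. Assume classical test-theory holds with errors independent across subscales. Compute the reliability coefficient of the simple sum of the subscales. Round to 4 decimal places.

Var(M+C) = 2 + 2·[0.80] = 2 + 1.6 = 3.6.
Because errors are independent across components, Cov(Tᵢ,Tⱼ) = Cov(Xᵢ,Xⱼ); the off-diagonal part of the true-score variance is the same as above.
True-score variance = [0.83 + 0.84] + 1.6 = 1.67 + 1.6 = 3.27.
Reliability = 3.27 / 3.6 = 0.9083.

0.9083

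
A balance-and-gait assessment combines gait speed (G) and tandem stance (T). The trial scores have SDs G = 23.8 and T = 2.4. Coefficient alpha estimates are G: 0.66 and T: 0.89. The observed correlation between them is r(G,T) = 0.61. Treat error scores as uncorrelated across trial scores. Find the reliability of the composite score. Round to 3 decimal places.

0.699

Var(G+T) = 23.8² + 2.4² + 2·[23.8·2.4·0.61] = 572.2 + 69.6864 = 641.886.
Under uncorrelated errors the observed covariances equal the true-score covariances, so only the own-variance terms attenuate.
True-score variance = [23.8²·0.66 + 2.4²·0.89] + 69.6864 = 378.977 + 69.6864 = 448.663.
Reliability = 448.663 / 641.886 = 0.699.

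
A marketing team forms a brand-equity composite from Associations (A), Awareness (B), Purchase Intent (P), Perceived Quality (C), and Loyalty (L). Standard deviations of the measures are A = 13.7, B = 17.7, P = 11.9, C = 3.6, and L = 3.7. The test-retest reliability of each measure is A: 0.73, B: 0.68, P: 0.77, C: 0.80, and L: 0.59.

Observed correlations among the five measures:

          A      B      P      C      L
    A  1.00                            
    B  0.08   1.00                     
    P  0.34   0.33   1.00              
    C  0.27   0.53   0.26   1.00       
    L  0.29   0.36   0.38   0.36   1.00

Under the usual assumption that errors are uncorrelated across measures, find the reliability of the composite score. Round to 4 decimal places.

Var(A+B+P+C+L) = 13.7² + 17.7² + 11.9² + 3.6² + 3.7² + 2·[13.7·17.7·0.08 + 13.7·11.9·0.34 + 13.7·3.6·0.27 + 13.7·3.7·0.29 + 17.7·11.9·0.33 + 17.7·3.6·0.53 + 17.7·3.7·0.36 + 11.9·3.6·0.26 + 11.9·3.7·0.38 + 3.6·3.7·0.36] = 669.24 + 524.734 = 1193.97.
Because errors are independent across components, Cov(Tᵢ,Tⱼ) = Cov(Xᵢ,Xⱼ); the off-diagonal part of the true-score variance is the same as above.
True-score variance = [13.7²·0.73 + 17.7²·0.68 + 11.9²·0.77 + 3.6²·0.80 + 3.7²·0.59] + 524.734 = 477.536 + 524.734 = 1002.27.
Reliability = 1002.27 / 1193.97 = 0.8394.

0.8394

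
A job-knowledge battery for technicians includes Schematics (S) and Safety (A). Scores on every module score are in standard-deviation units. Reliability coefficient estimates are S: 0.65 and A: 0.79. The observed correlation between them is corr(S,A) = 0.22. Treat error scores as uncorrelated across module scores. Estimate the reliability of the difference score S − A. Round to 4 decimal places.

0.6410

Var(S−A) = 1 + 1 − 2·0.22 = 2 − 0.44 = 1.56.
Because errors are independent across components, Cov(Tᵢ,Tⱼ) = Cov(Xᵢ,Xⱼ); the off-diagonal part of the true-score variance is the same as above.
True-score variance = [0.65 + 0.79] − 0.44 = 1.44 − 0.44 = 1.
Reliability = 1 / 1.56 = 0.6410.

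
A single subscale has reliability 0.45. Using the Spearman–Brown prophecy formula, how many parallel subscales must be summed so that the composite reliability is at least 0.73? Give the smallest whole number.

4

k ≥ ρ*(1−ρ₁)/(ρ₁(1−ρ*)) = 0.73·0.55 / (0.45·0.27) = 3.305.
Smallest integer k = 4.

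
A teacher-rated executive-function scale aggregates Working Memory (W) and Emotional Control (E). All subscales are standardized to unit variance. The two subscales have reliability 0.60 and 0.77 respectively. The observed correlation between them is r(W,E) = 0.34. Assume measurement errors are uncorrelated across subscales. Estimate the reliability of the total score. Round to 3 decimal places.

0.765

Var(W+E) = 2 + 2·[0.34] = 2 + 0.68 = 2.68.
Because errors are independent across components, Cov(Tᵢ,Tⱼ) = Cov(Xᵢ,Xⱼ); the off-diagonal part of the true-score variance is the same as above.
True-score variance = [0.60 + 0.77] + 0.68 = 1.37 + 0.68 = 2.05.
Reliability = 2.05 / 2.68 = 0.765.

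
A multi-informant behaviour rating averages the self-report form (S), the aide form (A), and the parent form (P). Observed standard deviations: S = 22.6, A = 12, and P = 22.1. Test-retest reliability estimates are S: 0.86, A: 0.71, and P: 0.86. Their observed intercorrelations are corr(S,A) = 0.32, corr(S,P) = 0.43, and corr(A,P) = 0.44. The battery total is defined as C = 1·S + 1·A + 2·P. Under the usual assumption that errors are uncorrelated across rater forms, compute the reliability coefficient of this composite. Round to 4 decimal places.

0.9058

Var(C) = 22.6² + 12² + 2²·22.1² + 2·[22.6·12·0.32 + 2·22.6·22.1·0.43 + 2·12·22.1·0.44] = 2608.4 + 1499.39 = 4107.79.
Because errors are independent across components, Cov(Tᵢ,Tⱼ) = Cov(Xᵢ,Xⱼ); the off-diagonal part of the true-score variance is the same as above.
True-score variance = [22.6²·0.86 + 12²·0.71 + 2²·22.1²·0.86] + 1499.39 = 2221.62 + 1499.39 = 3721.02.
Reliability = 3721.02 / 4107.79 = 0.9058.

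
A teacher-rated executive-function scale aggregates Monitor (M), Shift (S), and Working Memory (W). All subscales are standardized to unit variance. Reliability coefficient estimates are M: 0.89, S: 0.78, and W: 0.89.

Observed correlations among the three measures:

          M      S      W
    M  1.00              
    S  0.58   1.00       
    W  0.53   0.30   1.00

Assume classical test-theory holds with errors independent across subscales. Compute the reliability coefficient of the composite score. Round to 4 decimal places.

0.9244

Var(M+S+W) = 3 + 2·[0.58 + 0.53 + 0.30] = 3 + 2.82 = 5.82.
With uncorrelated errors the cross-covariances are all true-score covariance, so they carry over unchanged; only the diagonal terms shrink to ρᵢσᵢ².
True-score variance = [0.89 + 0.78 + 0.89] + 2.82 = 2.56 + 2.82 = 5.38.
Reliability = 5.38 / 5.82 = 0.9244.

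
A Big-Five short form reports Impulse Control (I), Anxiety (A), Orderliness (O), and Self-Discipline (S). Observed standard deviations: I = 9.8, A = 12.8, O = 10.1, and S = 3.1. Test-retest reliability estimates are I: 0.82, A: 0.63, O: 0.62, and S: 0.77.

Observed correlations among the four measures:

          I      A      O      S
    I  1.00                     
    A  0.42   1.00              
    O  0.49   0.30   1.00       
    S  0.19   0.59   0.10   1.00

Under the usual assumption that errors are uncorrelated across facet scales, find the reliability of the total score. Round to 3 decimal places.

0.834

Var(I+A+O+S) = 9.8² + 12.8² + 10.1² + 3.1² + 2·[9.8·12.8·0.42 + 9.8·10.1·0.49 + 9.8·3.1·0.19 + 12.8·10.1·0.30 + 12.8·3.1·0.59 + 10.1·3.1·0.10] = 371.5 + 344.567 = 716.067.
Under uncorrelated errors the observed covariances equal the true-score covariances, so only the own-variance terms attenuate.
True-score variance = [9.8²·0.82 + 12.8²·0.63 + 10.1²·0.62 + 3.1²·0.77] + 344.567 = 252.618 + 344.567 = 597.185.
Reliability = 597.185 / 716.067 = 0.834.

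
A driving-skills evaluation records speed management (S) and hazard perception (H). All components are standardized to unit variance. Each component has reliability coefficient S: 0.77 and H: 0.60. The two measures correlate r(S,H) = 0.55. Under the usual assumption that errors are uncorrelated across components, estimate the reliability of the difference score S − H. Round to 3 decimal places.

Var(S−H) = 1 + 1 − 2·0.55 = 2 − 1.1 = 0.9.
Under uncorrelated errors the observed covariances equal the true-score covariances, so only the own-variance terms attenuate.
True-score variance = [0.77 + 0.60] − 1.1 = 1.37 − 1.1 = 0.27.
Reliability = 0.27 / 0.9 = 0.300.

0.300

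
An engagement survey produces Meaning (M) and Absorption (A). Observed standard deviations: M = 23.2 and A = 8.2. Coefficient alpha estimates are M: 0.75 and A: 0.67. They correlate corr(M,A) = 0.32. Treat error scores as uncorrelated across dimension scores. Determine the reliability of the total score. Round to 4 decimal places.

0.7845

Var(M+A) = 23.2² + 8.2² + 2·[23.2·8.2·0.32] = 605.48 + 121.754 = 727.234.
Because errors are independent across components, Cov(Tᵢ,Tⱼ) = Cov(Xᵢ,Xⱼ); the off-diagonal part of the true-score variance is the same as above.
True-score variance = [23.2²·0.75 + 8.2²·0.67] + 121.754 = 448.731 + 121.754 = 570.484.
Reliability = 570.484 / 727.234 = 0.7845.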